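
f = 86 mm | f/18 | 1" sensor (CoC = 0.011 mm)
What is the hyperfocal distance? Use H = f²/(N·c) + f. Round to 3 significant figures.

Hyperfocal distance H = f²/(N·c) + f = 86²/(18 × 0.011) + 86 = 7396/0.198 + 86 ≈ 37439.5 mm ≈ 37.4 m.

37.4 m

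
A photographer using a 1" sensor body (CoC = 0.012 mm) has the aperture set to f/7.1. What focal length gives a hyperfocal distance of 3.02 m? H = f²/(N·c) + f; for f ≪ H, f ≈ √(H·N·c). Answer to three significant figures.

16.0 mm

From H = f²/(N·c) + f, with f ≪ H: f ≈ √(H·N·c) = √(3020 × 7.1 × 0.012) = √257.30 ≈ 16.04 mm.
The +f correction barely moves this — solving exactly, f² + N·c·f − N·c·H = 0 ⇒ f = (−N·c + √((N·c)² + 4·N·c·H))/2 = (−0.0852 + √1029.2)/2 ≈ 15.998 mm, so f ≈ 16.0 mm.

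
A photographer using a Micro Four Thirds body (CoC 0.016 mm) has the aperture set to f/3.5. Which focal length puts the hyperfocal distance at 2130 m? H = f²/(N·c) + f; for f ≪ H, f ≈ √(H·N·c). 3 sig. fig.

From H = f²/(N·c) + f, with f ≪ H: f ≈ √(H·N·c) = √(2130000 × 3.5 × 0.016) = √119280 ≈ 345.4 mm.
The +f correction barely moves this — solving exactly, f² + N·c·f − N·c·H = 0 ⇒ f = (−N·c + √((N·c)² + 4·N·c·H))/2 = (−0.056 + √477120)/2 ≈ 345.34 mm, so f ≈ 345 mm.

345 mm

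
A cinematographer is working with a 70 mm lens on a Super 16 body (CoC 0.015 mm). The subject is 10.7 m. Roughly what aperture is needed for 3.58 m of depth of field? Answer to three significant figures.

Write h = H − f = f²/(N·c). The thin-lens limits are Dn = s·h/(h + (s−f)) and Df = s·h/(h − (s−f)), so DoF = Df − Dn = 2·s·(s−f)·h / (h² − (s−f)²).
That is a quadratic in h: DoF·h² − 2·s·(s−f)·h − DoF·(s−f)² = 0 ⇒ h = (s−f)·(s + √(s² + DoF²)) / DoF = 10630 × (10700 + √(10700² + 3580²)) / 3580 = 10630 × (10700 + 11283.0) / 3580 ≈ 65274 mm.
Then N = f²/(c·h) = 70² / (0.015 × 65274) = 4900 / 979.10 ≈ 5.

f/5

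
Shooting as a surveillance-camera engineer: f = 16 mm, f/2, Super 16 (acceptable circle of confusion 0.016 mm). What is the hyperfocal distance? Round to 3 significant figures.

Hyperfocal distance H = f²/(N·c) + f = 16²/(2 × 0.016) + 16 = 256/0.032 + 16 ≈ 8016.0 mm ≈ 8.02 m.

8.02 m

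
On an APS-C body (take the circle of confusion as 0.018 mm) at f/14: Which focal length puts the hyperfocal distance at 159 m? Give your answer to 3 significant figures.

From H = f²/(N·c) + f, with f ≪ H: f ≈ √(H·N·c) = √(159000 × 14 × 0.018) = √40068 ≈ 200.2 mm.
The +f correction barely moves this — solving exactly, f² + N·c·f − N·c·H = 0 ⇒ f = (−N·c + √((N·c)² + 4·N·c·H))/2 = (−0.252 + √160272)/2 ≈ 200.04 mm, so f ≈ 200 mm.

200 mm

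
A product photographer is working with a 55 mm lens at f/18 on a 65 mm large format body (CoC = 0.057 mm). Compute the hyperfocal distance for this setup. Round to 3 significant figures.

Hyperfocal distance H = f²/(N·c) + f = 55²/(18 × 0.057) + 55 = 3025/1.026 + 55 ≈ 3003.3 mm ≈ 3.00 m.

3.00 m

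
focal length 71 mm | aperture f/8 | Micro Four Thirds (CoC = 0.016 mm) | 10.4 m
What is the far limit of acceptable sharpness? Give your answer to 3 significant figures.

14.1 m

Hyperfocal distance H = f²/(N·c) + f = 71²/(8 × 0.016) + 71 = 5041/0.128 + 71 ≈ 39453.8 mm ≈ 39.45 m.
Far limit Df = s·(H − f)/(H − s) = 10400 × (39453.8 − 71) / (39453.8 − 10400) = 10400 × 39382.8 / 29053.8 ≈ 14097 mm ≈ 14.1 m.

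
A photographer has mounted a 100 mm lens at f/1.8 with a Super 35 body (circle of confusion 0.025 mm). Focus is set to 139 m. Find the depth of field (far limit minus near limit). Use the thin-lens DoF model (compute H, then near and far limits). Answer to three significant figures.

Hyperfocal distance H = f²/(N·c) + f = 100²/(1.8 × 0.025) + 100 = 10000/0.045 + 100 ≈ 222322.2 mm ≈ 222.3 m.
Near limit Dn = s·(H − f)/(H + s − 2f) = 139000 × (222322.2 − 100) / (222322.2 + 139000 − 2 × 100) = 139000 × 222222.2 / 361122.2 ≈ 85536 mm.
Far limit Df = s·(H − f)/(H − s) = 139000 × (222322.2 − 100) / (222322.2 − 139000) = 139000 × 222222.2 / 83322.2 ≈ 370716 mm.
Depth of field = Df − Dn = 370716 − 85536 ≈ 285180 mm ≈ 285 m.

285 m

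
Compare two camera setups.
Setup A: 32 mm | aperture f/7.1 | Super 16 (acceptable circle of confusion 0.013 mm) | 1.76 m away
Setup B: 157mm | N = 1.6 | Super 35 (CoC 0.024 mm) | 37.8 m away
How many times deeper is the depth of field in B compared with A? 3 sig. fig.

Setup A: H = 32²/(7.1×0.013) + 32 ≈ 11126.3 mm; DoF = Df − Dn = 2084.71 − 1522.81 ≈ 561.90 mm.
Setup B: H = 157²/(1.6×0.024) + 157 ≈ 642058.0 mm; DoF = Df − Dn = 40154.8 − 35706.1 ≈ 4448.7 mm.
Ratio = 4448.7 / 561.90 ≈ 7.92.

7.92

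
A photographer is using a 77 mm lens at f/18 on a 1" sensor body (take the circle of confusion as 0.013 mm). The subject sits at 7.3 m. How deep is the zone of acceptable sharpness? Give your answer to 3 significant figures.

Hyperfocal distance H = f²/(N·c) + f = 77²/(18 × 0.013) + 77 = 5929/0.234 + 77 ≈ 25414.6 mm ≈ 25.41 m.
Near limit Dn = s·(H − f)/(H + s − 2f) = 7300 × (25414.6 − 77) / (25414.6 + 7300 − 2 × 77) = 7300 × 25337.6 / 32560.6 ≈ 5680.6 mm.
Far limit Df = s·(H − f)/(H − s) = 7300 × (25414.6 − 77) / (25414.6 − 7300) = 7300 × 25337.6 / 18114.6 ≈ 10210.8 mm.
Depth of field = Df − Dn = 10210.8 − 5680.6 ≈ 4530.2 mm ≈ 4.53 m.

4.53 m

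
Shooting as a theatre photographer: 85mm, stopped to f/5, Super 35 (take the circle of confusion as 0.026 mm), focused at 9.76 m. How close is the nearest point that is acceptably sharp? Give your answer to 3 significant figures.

8.31 m

Hyperfocal distance H = f²/(N·c) + f = 85²/(5 × 0.026) + 85 = 7225/0.13 + 85 ≈ 55661.9 mm ≈ 55.66 m.
Near limit Dn = s·(H − f)/(H + s − 2f) = 9760 × (55661.9 − 85) / (55661.9 + 9760 − 2 × 85) = 9760 × 55576.9 / 65251.9 ≈ 8312.9 mm ≈ 8.31 m.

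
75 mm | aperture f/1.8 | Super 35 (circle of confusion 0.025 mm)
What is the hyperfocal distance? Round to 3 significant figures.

Hyperfocal distance H = f²/(N·c) + f = 75²/(1.8 × 0.025) + 75 = 5625/0.045 + 75 ≈ 125075.0 mm ≈ 125 m.

125 m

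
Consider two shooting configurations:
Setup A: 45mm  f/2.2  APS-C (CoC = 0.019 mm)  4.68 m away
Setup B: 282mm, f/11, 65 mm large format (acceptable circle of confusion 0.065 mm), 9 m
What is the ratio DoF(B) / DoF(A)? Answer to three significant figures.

Setup A: H = 45²/(2.2×0.019) + 45 ≈ 48490.0 mm; DoF = Df − Dn = 5175.13 − 4271.34 ≈ 903.79 mm.
Setup B: H = 282²/(11×0.065) + 282 ≈ 111504.4 mm; DoF = Df − Dn = 9765.5 − 8345.8 ≈ 1419.7 mm.
Ratio = 1419.7 / 903.79 ≈ 1.57.

1.57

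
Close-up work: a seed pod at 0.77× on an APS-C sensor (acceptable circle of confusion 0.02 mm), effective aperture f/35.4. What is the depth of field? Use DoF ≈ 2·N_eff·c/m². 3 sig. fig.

At magnification m, DoF ≈ 2·N_eff·c/m² = 2 × 35.4 × 0.02 / 0.77² = 1.416 / 0.5929 ≈ 2.39 mm.

2.39 mm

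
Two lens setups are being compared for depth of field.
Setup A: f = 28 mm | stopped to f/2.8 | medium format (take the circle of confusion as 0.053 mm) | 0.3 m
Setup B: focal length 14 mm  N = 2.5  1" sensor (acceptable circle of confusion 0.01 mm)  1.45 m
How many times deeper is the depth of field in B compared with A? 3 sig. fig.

Setup A: H = 28²/(2.8×0.053) + 28 ≈ 5311.0 mm; DoF = Df − Dn = 316.284 − 285.311 ≈ 30.973 mm.
Setup B: H = 14²/(2.5×0.01) + 14 ≈ 7854.0 mm; DoF = Df − Dn = 1775.14 − 1225.53 ≈ 549.61 mm.
Ratio = 549.61 / 30.973 ≈ 17.7.

17.7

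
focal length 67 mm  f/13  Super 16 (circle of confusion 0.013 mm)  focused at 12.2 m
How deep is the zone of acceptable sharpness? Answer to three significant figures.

Hyperfocal distance H = f²/(N·c) + f = 67²/(13 × 0.013) + 67 = 4489/0.169 + 67 ≈ 26629.1 mm ≈ 26.63 m.
Near limit Dn = s·(H − f)/(H + s − 2f) = 12200 × (26629.1 − 67) / (26629.1 + 12200 − 2 × 67) = 12200 × 26562.1 / 38695.1 ≈ 8375 mm.
Far limit Df = s·(H − f)/(H − s) = 12200 × (26629.1 − 67) / (26629.1 − 12200) = 12200 × 26562.1 / 14429.1 ≈ 22459 mm.
Depth of field = Df − Dn = 22459 − 8375 ≈ 14084 mm ≈ 14.1 m.

14.1 m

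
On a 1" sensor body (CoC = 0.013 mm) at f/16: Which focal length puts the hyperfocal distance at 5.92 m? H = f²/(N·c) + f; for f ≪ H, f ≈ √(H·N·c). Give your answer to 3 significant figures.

From H = f²/(N·c) + f, with f ≪ H: f ≈ √(H·N·c) = √(5920 × 16 × 0.013) = √1231.4 ≈ 35.09 mm.
Exact: f² + N·c·f − N·c·H = 0 ⇒ f = (−N·c + √((N·c)² + 4·N·c·H))/2 = (−0.208 + √4925.5)/2 ≈ 34.987 mm ≈ 35.0 mm.

35.0 mm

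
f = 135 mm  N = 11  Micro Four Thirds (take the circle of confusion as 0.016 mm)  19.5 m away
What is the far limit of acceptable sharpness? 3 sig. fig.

Hyperfocal distance H = f²/(N·c) + f = 135²/(11 × 0.016) + 135 = 18225/0.176 + 135 ≈ 103686.1 mm ≈ 103.7 m.
Far limit Df = s·(H − f)/(H − s) = 19500 × (103686.1 − 135) / (103686.1 − 19500) = 19500 × 103551.1 / 84186.1 ≈ 23986 mm ≈ 24.0 m.

24.0 m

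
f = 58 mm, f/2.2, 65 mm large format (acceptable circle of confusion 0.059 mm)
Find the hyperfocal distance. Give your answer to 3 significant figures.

26.0 m

Hyperfocal distance H = f²/(N·c) + f = 58²/(2.2 × 0.059) + 58 = 3364/0.1298 + 58 ≈ 25974.8 mm ≈ 26.0 m.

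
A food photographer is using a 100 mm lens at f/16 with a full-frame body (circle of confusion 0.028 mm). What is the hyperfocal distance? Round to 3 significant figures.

Hyperfocal distance H = f²/(N·c) + f = 100²/(16 × 0.028) + 100 = 10000/0.448 + 100 ≈ 22421.4 mm ≈ 22.4 m.

22.4 m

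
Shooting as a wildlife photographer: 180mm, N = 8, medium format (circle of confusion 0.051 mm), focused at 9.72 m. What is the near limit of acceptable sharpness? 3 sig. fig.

Hyperfocal distance H = f²/(N·c) + f = 180²/(8 × 0.051) + 180 = 32400/0.408 + 180 ≈ 79591.8 mm ≈ 79.59 m.
Near limit Dn = s·(H − f)/(H + s − 2f) = 9720 × (79591.8 − 180) / (79591.8 + 9720 − 2 × 180) = 9720 × 79411.8 / 88951.8 ≈ 8677.5 mm ≈ 8.68 m.

8.68 m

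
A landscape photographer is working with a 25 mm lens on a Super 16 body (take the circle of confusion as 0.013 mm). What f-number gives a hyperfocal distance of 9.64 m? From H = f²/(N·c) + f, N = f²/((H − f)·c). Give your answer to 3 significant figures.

Rearrange H = f²/(N·c) + f for N: N = f² / ((H − f)·c).
N = 25² / ((9640 − 25) × 0.013) = 625 / 125.0 ≈ 5.

f/5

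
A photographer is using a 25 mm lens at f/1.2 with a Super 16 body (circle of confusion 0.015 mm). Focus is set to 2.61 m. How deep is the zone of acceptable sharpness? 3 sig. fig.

Hyperfocal distance H = f²/(N·c) + f = 25²/(1.2 × 0.015) + 25 = 625/0.018 + 25 ≈ 34747.2 mm ≈ 34.75 m.
Near limit Dn = s·(H − f)/(H + s − 2f) = 2610 × (34747.2 − 25) / (34747.2 + 2610 − 2 × 25) = 2610 × 34722.2 / 37307.2 ≈ 2429.15 mm.
Far limit Df = s·(H − f)/(H − s) = 2610 × (34747.2 − 25) / (34747.2 − 2610) = 2610 × 34722.2 / 32137.2 ≈ 2819.94 mm.
Depth of field = Df − Dn = 2819.94 − 2429.15 ≈ 390.79 mm.

391 mm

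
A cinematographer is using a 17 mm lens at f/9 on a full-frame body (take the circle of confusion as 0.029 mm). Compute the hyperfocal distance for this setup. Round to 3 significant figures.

1.12 m

Hyperfocal distance H = f²/(N·c) + f = 17²/(9 × 0.029) + 17 = 289/0.261 + 17 ≈ 1124.3 mm ≈ 1.12 m.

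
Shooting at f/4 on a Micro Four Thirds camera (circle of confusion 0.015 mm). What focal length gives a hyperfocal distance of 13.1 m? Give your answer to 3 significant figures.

28.0 mm

From H = f²/(N·c) + f, with f ≪ H: f ≈ √(H·N·c) = √(13100 × 4 × 0.015) = √786.00 ≈ 28.04 mm.
The +f correction barely moves this — solving exactly, f² + N·c·f − N·c·H = 0 ⇒ f = (−N·c + √((N·c)² + 4·N·c·H))/2 = (−0.06 + √3144.0)/2 ≈ 28.006 mm, so f ≈ 28.0 mm.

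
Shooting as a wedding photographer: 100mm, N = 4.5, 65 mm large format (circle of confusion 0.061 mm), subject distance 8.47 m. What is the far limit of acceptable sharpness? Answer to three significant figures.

11.0 m

Hyperfocal distance H = f²/(N·c) + f = 100²/(4.5 × 0.061) + 100 = 10000/0.2745 + 100 ≈ 36529.9 mm ≈ 36.53 m.
Far limit Df = s·(H − f)/(H − s) = 8470 × (36529.9 − 100) / (36529.9 − 8470) = 8470 × 36429.9 / 28059.9 ≈ 10997 mm ≈ 11.0 m.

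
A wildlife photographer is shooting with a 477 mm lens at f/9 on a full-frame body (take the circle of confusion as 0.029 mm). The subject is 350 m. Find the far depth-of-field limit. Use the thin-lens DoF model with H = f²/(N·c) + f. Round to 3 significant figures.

Hyperfocal distance H = f²/(N·c) + f = 477²/(9 × 0.029) + 477 = 227529/0.261 + 477 ≈ 872235.6 mm ≈ 872.2 m.
Far limit Df = s·(H − f)/(H − s) = 350000 × (872235.6 − 477) / (872235.6 − 350000) = 350000 × 871758.6 / 522235.6 ≈ 584249 mm ≈ 584 m.

584 m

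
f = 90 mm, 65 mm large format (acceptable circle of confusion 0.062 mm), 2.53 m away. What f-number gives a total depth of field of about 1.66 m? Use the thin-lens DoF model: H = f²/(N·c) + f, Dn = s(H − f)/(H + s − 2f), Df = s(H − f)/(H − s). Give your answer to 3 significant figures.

Write h = H − f = f²/(N·c). The thin-lens limits are Dn = s·h/(h + (s−f)) and Df = s·h/(h − (s−f)), so DoF = Df − Dn = 2·s·(s−f)·h / (h² − (s−f)²).
That is a quadratic in h: DoF·h² − 2·s·(s−f)·h − DoF·(s−f)² = 0 ⇒ h = (s−f)·(s + √(s² + DoF²)) / DoF = 2440 × (2530 + √(2530² + 1660²)) / 1660 = 2440 × (2530 + 3025.97) / 1660 ≈ 8166.6 mm.
Then N = f²/(c·h) = 90² / (0.062 × 8166.6) = 8100 / 506.33 ≈ 16.

f/16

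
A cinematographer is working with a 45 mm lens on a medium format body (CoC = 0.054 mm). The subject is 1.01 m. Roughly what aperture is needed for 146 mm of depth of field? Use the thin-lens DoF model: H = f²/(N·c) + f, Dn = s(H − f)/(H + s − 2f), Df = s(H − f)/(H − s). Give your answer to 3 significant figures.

Write h = H − f = f²/(N·c). The thin-lens limits are Dn = s·h/(h + (s−f)) and Df = s·h/(h − (s−f)), so DoF = Df − Dn = 2·s·(s−f)·h / (h² − (s−f)²).
That is a quadratic in h: DoF·h² − 2·s·(s−f)·h − DoF·(s−f)² = 0 ⇒ h = (s−f)·(s + √(s² + DoF²)) / DoF = 965 × (1010 + √(1010² + 146²)) / 146 = 965 × (1010 + 1020.50) / 146 ≈ 13421 mm.
Then N = f²/(c·h) = 45² / (0.054 × 13421) = 2025 / 724.72 ≈ 2.79.

f/2.79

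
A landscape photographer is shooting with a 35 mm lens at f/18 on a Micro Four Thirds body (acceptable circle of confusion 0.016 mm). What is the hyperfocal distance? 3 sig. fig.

4.29 m

Hyperfocal distance H = f²/(N·c) + f = 35²/(18 × 0.016) + 35 = 1225/0.288 + 35 ≈ 4288.5 mm ≈ 4.29 m.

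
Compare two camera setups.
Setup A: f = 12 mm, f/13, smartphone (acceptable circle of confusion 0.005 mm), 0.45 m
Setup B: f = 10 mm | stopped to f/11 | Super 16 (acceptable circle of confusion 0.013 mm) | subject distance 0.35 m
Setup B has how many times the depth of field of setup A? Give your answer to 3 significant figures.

2.41

Setup A: H = 12²/(13×0.005) + 12 ≈ 2227.4 mm; DoF = Df − Dn = 560.89 − 375.72 ≈ 185.17 mm.
Setup B: H = 10²/(11×0.013) + 10 ≈ 709.3 mm; DoF = Df − Dn = 681.20 − 235.50 ≈ 445.70 mm.
Ratio = 445.70 / 185.17 ≈ 2.41.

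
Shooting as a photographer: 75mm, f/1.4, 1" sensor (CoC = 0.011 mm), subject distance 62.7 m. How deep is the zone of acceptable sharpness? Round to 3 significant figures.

22.2 m

Hyperfocal distance H = f²/(N·c) + f = 75²/(1.4 × 0.011) + 75 = 5625/0.0154 + 75 ≈ 365334.7 mm ≈ 365.3 m.
Near limit Dn = s·(H − f)/(H + s − 2f) = 62700 × (365334.7 − 75) / (365334.7 + 62700 − 2 × 75) = 62700 × 365259.7 / 427884.7 ≈ 53523 mm.
Far limit Df = s·(H − f)/(H − s) = 62700 × (365334.7 − 75) / (365334.7 − 62700) = 62700 × 365259.7 / 302634.7 ≈ 75675 mm.
Depth of field = Df − Dn = 75675 − 53523 ≈ 22152 mm ≈ 22.2 m.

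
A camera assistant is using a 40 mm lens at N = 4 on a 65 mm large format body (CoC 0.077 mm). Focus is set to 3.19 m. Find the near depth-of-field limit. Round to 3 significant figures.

1.99 m

Hyperfocal distance H = f²/(N·c) + f = 40²/(4 × 0.077) + 40 = 1600/0.308 + 40 ≈ 5234.8 mm ≈ 5.235 m.
Near limit Dn = s·(H − f)/(H + s − 2f) = 3190 × (5234.8 − 40) / (5234.8 + 3190 − 2 × 40) = 3190 × 5194.8 / 8344.8 ≈ 1985.8 mm ≈ 1.99 m.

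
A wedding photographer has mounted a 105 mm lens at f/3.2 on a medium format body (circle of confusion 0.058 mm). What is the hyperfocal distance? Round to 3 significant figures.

59.5 m

Hyperfocal distance H = f²/(N·c) + f = 105²/(3.2 × 0.058) + 105 = 11025/0.1856 + 105 ≈ 59506.9 mm ≈ 59.5 m.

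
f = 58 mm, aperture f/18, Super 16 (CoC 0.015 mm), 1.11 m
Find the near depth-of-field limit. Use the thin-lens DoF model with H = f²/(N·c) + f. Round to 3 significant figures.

1.02 m

Hyperfocal distance H = f²/(N·c) + f = 58²/(18 × 0.015) + 58 = 3364/0.27 + 58 ≈ 12517.3 mm ≈ 12.52 m.
Near limit Dn = s·(H − f)/(H + s − 2f) = 1110 × (12517.3 − 58) / (12517.3 + 1110 − 2 × 58) = 1110 × 12459.3 / 13511.3 ≈ 1023.6 mm ≈ 1.02 m.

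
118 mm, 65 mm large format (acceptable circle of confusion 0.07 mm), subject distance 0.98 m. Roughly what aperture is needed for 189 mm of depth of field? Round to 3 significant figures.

f/22

Write h = H − f = f²/(N·c). The thin-lens limits are Dn = s·h/(h + (s−f)) and Df = s·h/(h − (s−f)), so DoF = Df − Dn = 2·s·(s−f)·h / (h² − (s−f)²).
That is a quadratic in h: DoF·h² − 2·s·(s−f)·h − DoF·(s−f)² = 0 ⇒ h = (s−f)·(s + √(s² + DoF²)) / DoF = 862 × (980 + √(980² + 189²)) / 189 = 862 × (980 + 998.059) / 189 ≈ 9021.6 mm.
Then N = f²/(c·h) = 118² / (0.07 × 9021.6) = 13924 / 631.51 ≈ 22.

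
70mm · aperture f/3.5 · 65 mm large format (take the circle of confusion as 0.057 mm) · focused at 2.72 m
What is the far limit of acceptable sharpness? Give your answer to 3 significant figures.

Hyperfocal distance H = f²/(N·c) + f = 70²/(3.5 × 0.057) + 70 = 4900/0.1995 + 70 ≈ 24631.4 mm ≈ 24.63 m.
Far limit Df = s·(H − f)/(H − s) = 2720 × (24631.4 − 70) / (24631.4 − 2720) = 2720 × 24561.4 / 21911.4 ≈ 3049.0 mm ≈ 3.05 m.

3.05 m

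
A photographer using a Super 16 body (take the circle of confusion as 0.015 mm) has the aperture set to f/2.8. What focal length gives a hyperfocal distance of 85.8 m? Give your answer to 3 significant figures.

60.0 mm

From H = f²/(N·c) + f, with f ≪ H: f ≈ √(H·N·c) = √(85800 × 2.8 × 0.015) = √3603.6 ≈ 60.03 mm.
The +f correction barely moves this — solving exactly, f² + N·c·f − N·c·H = 0 ⇒ f = (−N·c + √((N·c)² + 4·N·c·H))/2 = (−0.042 + √14414)/2 ≈ 60.009 mm, so f ≈ 60.0 mm.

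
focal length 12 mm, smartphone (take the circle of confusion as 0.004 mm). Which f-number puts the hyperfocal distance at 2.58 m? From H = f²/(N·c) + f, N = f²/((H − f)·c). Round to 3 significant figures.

f/14

Rearrange H = f²/(N·c) + f for N: N = f² / ((H − f)·c).
N = 12² / ((2580 − 12) × 0.004) = 144 / 10.27 ≈ 14.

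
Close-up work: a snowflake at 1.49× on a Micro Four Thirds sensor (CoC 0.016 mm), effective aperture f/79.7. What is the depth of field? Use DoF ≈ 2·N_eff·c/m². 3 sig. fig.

1.15 mm

At magnification m, DoF ≈ 2·N_eff·c/m² = 2 × 79.7 × 0.016 / 1.49² = 2.55 / 2.22 ≈ 1.15 mm.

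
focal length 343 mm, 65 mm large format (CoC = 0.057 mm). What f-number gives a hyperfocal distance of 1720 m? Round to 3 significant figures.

Rearrange H = f²/(N·c) + f for N: N = f² / ((H − f)·c).
N = 343² / ((1720000 − 343) × 0.057) = 117649 / 98020 ≈ 1.20.

f/1.20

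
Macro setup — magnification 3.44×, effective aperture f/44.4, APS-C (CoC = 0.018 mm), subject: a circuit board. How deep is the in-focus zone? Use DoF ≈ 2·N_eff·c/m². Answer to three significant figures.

At magnification m, DoF ≈ 2·N_eff·c/m² = 2 × 44.4 × 0.018 / 3.44² = 1.598 / 11.83 ≈ 0.135 mm.

0.135 mm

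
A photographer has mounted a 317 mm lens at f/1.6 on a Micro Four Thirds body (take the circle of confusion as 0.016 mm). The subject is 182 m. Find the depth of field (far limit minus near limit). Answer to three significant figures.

16.9 m

Hyperfocal distance H = f²/(N·c) + f = 317²/(1.6 × 0.016) + 317 = 100489/0.0256 + 317 ≈ 3925668.6 mm ≈ 3926 m.
Near limit Dn = s·(H − f)/(H + s − 2f) = 182000 × (3925668.6 − 317) / (3925668.6 + 182000 − 2 × 317) = 182000 × 3925351.6 / 4107034.6 ≈ 173949 mm.
Far limit Df = s·(H − f)/(H − s) = 182000 × (3925668.6 − 317) / (3925668.6 − 182000) = 182000 × 3925351.6 / 3743668.6 ≈ 190833 mm.
Depth of field = Df − Dn = 190833 − 173949 ≈ 16884 mm ≈ 16.9 m.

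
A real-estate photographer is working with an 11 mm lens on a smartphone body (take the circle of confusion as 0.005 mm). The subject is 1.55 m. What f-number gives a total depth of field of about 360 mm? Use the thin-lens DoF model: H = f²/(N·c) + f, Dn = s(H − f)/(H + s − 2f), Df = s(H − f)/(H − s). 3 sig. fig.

f/1.80

Write h = H − f = f²/(N·c). The thin-lens limits are Dn = s·h/(h + (s−f)) and Df = s·h/(h − (s−f)), so DoF = Df − Dn = 2·s·(s−f)·h / (h² − (s−f)²).
That is a quadratic in h: DoF·h² − 2·s·(s−f)·h − DoF·(s−f)² = 0 ⇒ h = (s−f)·(s + √(s² + DoF²)) / DoF = 1539 × (1550 + √(1550² + 360²)) / 360 = 1539 × (1550 + 1591.26) / 360 ≈ 13429 mm.
Then N = f²/(c·h) = 11² / (0.005 × 13429) = 121 / 67.144 ≈ 1.80.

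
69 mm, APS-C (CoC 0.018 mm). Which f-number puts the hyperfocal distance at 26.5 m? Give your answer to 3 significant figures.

f/10

Rearrange H = f²/(N·c) + f for N: N = f² / ((H − f)·c).
N = 69² / ((26500 − 69) × 0.018) = 4761 / 475.8 ≈ 10.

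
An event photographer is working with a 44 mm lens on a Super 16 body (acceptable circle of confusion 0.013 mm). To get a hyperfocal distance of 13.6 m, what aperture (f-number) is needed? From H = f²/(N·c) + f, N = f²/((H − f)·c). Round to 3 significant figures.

Rearrange H = f²/(N·c) + f for N: N = f² / ((H − f)·c).
N = 44² / ((13600 − 44) × 0.013) = 1936 / 176.2 ≈ 11.

f/11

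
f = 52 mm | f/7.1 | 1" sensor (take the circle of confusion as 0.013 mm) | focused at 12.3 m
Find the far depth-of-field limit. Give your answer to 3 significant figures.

21.1 m

Hyperfocal distance H = f²/(N·c) + f = 52²/(7.1 × 0.013) + 52 = 2704/0.0923 + 52 ≈ 29347.8 mm ≈ 29.35 m.
Far limit Df = s·(H − f)/(H − s) = 12300 × (29347.8 − 52) / (29347.8 − 12300) = 12300 × 29295.8 / 17047.8 ≈ 21137 mm ≈ 21.1 m.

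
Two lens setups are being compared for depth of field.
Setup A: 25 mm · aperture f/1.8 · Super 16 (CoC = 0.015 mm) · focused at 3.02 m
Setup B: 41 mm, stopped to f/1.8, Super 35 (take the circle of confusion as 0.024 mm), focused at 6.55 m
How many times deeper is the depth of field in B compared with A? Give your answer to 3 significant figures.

2.84

Setup A: H = 25²/(1.8×0.015) + 25 ≈ 23173.1 mm; DoF = Df − Dn = 3468.81 − 2674.02 ≈ 794.79 mm.
Setup B: H = 41²/(1.8×0.024) + 41 ≈ 38953.0 mm; DoF = Df − Dn = 7865.7 − 5611.4 ≈ 2254.3 mm.
Ratio = 2254.3 / 794.79 ≈ 2.84.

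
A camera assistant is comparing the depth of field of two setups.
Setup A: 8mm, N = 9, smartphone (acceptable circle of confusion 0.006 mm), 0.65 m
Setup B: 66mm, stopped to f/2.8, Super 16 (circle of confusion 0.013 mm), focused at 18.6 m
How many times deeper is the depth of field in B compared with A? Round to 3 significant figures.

Setup A: H = 8²/(9×0.006) + 8 ≈ 1193.2 mm; DoF = Df − Dn = 1418.25 − 421.62 ≈ 996.63 mm.
Setup B: H = 66²/(2.8×0.013) + 66 ≈ 119736.3 mm; DoF = Df − Dn = 22008.6 − 16105.6 ≈ 5903.0 mm.
Ratio = 5903.0 / 996.63 ≈ 5.92.

5.92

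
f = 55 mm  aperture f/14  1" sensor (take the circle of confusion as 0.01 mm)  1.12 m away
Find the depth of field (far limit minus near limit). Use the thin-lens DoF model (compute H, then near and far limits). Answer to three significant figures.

Hyperfocal distance H = f²/(N·c) + f = 55²/(14 × 0.01) + 55 = 3025/0.14 + 55 ≈ 21662.1 mm ≈ 21.66 m.
Near limit Dn = s·(H − f)/(H + s − 2f) = 1120 × (21662.1 − 55) / (21662.1 + 1120 − 2 × 55) = 1120 × 21607.1 / 22672.1 ≈ 1067.39 mm.
Far limit Df = s·(H − f)/(H − s) = 1120 × (21662.1 − 55) / (21662.1 − 1120) = 1120 × 21607.1 / 20542.1 ≈ 1178.07 mm.
Depth of field = Df − Dn = 1178.07 − 1067.39 ≈ 110.68 mm.

111 mm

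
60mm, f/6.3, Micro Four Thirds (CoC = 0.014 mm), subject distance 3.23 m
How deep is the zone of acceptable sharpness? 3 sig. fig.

0.505 m

Hyperfocal distance H = f²/(N·c) + f = 60²/(6.3 × 0.014) + 60 = 3600/0.0882 + 60 ≈ 40876.3 mm ≈ 40.88 m.
Near limit Dn = s·(H − f)/(H + s − 2f) = 3230 × (40876.3 − 60) / (40876.3 + 3230 − 2 × 60) = 3230 × 40816.3 / 43986.3 ≈ 2997.22 mm.
Far limit Df = s·(H − f)/(H − s) = 3230 × (40876.3 − 60) / (40876.3 − 3230) = 3230 × 40816.3 / 37646.3 ≈ 3501.98 mm.
Depth of field = Df − Dn = 3501.98 − 2997.22 ≈ 504.76 mm ≈ 0.505 m.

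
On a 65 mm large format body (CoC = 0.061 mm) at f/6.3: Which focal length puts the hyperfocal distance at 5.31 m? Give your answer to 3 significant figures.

From H = f²/(N·c) + f, with f ≪ H: f ≈ √(H·N·c) = √(5310 × 6.3 × 0.061) = √2040.6 ≈ 45.17 mm.
Exact: f² + N·c·f − N·c·H = 0 ⇒ f = (−N·c + √((N·c)² + 4·N·c·H))/2 = (−0.3843 + √8162.7)/2 ≈ 44.982 mm ≈ 45.0 mm.

45.0 mm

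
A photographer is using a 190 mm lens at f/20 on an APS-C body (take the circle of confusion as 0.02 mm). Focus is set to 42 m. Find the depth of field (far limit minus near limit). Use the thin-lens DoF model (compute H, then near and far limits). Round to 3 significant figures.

49.5 m

Hyperfocal distance H = f²/(N·c) + f = 190²/(20 × 0.02) + 190 = 36100/0.4 + 190 ≈ 90440.0 mm ≈ 90.44 m.
Near limit Dn = s·(H − f)/(H + s − 2f) = 42000 × (90440.0 − 190) / (90440.0 + 42000 − 2 × 190) = 42000 × 90250.0 / 132060.0 ≈ 28703 mm.
Far limit Df = s·(H − f)/(H − s) = 42000 × (90440.0 − 190) / (90440.0 − 42000) = 42000 × 90250.0 / 48440.0 ≈ 78251 mm.
Depth of field = Df − Dn = 78251 − 28703 ≈ 49548 mm ≈ 49.5 m.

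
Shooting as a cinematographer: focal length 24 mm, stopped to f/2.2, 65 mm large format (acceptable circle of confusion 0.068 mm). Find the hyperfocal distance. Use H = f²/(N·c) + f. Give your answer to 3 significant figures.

3.87 m

Hyperfocal distance H = f²/(N·c) + f = 24²/(2.2 × 0.068) + 24 = 576/0.1496 + 24 ≈ 3874.3 mm ≈ 3.87 m.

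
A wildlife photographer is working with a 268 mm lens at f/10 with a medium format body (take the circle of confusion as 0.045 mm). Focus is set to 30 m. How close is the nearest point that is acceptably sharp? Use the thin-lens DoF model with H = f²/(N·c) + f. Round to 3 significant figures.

25.3 m

Hyperfocal distance H = f²/(N·c) + f = 268²/(10 × 0.045) + 268 = 71824/0.45 + 268 ≈ 159876.9 mm ≈ 159.9 m.
Near limit Dn = s·(H − f)/(H + s − 2f) = 30000 × (159876.9 − 268) / (159876.9 + 30000 − 2 × 268) = 30000 × 159608.9 / 189340.9 ≈ 25289 mm ≈ 25.3 m.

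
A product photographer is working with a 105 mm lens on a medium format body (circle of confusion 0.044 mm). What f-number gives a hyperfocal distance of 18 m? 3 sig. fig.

f/14

Rearrange H = f²/(N·c) + f for N: N = f² / ((H − f)·c).
N = 105² / ((18000 − 105) × 0.044) = 11025 / 787.4 ≈ 14.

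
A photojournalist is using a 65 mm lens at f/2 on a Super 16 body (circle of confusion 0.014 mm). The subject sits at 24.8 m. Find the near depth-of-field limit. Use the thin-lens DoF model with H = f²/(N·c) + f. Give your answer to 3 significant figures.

21.3 m

Hyperfocal distance H = f²/(N·c) + f = 65²/(2 × 0.014) + 65 = 4225/0.028 + 65 ≈ 150957.9 mm ≈ 151.0 m.
Near limit Dn = s·(H − f)/(H + s − 2f) = 24800 × (150957.9 − 65) / (150957.9 + 24800 − 2 × 65) = 24800 × 150892.9 / 175627.9 ≈ 21307 mm ≈ 21.3 m.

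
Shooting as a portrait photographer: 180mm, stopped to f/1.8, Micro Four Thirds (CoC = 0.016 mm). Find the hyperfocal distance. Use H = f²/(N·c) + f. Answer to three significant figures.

Hyperfocal distance H = f²/(N·c) + f = 180²/(1.8 × 0.016) + 180 = 32400/0.0288 + 180 ≈ 1125180.0 mm ≈ 1130 m.

1130 m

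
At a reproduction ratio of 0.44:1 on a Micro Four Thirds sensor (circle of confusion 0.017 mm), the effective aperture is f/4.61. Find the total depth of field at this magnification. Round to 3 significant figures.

0.810 mm

At magnification m, DoF ≈ 2·N_eff·c/m² = 2 × 4.61 × 0.017 / 0.44² = 0.1567 / 0.1936 ≈ 0.81 mm.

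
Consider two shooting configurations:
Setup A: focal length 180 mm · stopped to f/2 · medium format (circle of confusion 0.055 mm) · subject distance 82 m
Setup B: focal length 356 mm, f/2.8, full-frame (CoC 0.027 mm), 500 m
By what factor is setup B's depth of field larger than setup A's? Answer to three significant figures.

6.63

Setup A: H = 180²/(2×0.055) + 180 ≈ 294725.5 mm; DoF = Df − Dn = 113539 − 64174 ≈ 49365 mm.
Setup B: H = 356²/(2.8×0.027) + 356 ≈ 1676758.1 mm; DoF = Df − Dn = 712297 − 385195 ≈ 327102 mm.
Ratio = 327102 / 49365 ≈ 6.63.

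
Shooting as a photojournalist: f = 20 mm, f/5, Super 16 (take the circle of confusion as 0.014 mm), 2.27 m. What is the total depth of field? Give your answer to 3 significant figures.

2.12 m

Hyperfocal distance H = f²/(N·c) + f = 20²/(5 × 0.014) + 20 = 400/0.07 + 20 ≈ 5734.3 mm ≈ 5.734 m.
Near limit Dn = s·(H − f)/(H + s − 2f) = 2270 × (5734.3 − 20) / (5734.3 + 2270 − 2 × 20) = 2270 × 5714.3 / 7964.3 ≈ 1628.7 mm.
Far limit Df = s·(H − f)/(H − s) = 2270 × (5734.3 − 20) / (5734.3 − 2270) = 2270 × 5714.3 / 3464.3 ≈ 3744.3 mm.
Depth of field = Df − Dn = 3744.3 − 1628.7 ≈ 2115.6 mm ≈ 2.12 m.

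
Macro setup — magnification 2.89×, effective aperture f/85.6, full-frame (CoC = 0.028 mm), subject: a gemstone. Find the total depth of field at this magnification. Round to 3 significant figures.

0.574 mm

At magnification m, DoF ≈ 2·N_eff·c/m² = 2 × 85.6 × 0.028 / 2.89² = 4.794 / 8.352 ≈ 0.574 mm.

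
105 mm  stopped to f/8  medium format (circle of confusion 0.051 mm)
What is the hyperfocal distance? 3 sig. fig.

Hyperfocal distance H = f²/(N·c) + f = 105²/(8 × 0.051) + 105 = 11025/0.408 + 105 ≈ 27127.1 mm ≈ 27.1 m.

27.1 m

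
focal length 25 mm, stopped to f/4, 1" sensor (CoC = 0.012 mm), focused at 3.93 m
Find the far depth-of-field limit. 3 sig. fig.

Hyperfocal distance H = f²/(N·c) + f = 25²/(4 × 0.012) + 25 = 625/0.048 + 25 ≈ 13045.8 mm ≈ 13.05 m.
Far limit Df = s·(H − f)/(H − s) = 3930 × (13045.8 − 25) / (13045.8 − 3930) = 3930 × 13020.8 / 9115.8 ≈ 5613.5 mm ≈ 5.61 m.

5.61 m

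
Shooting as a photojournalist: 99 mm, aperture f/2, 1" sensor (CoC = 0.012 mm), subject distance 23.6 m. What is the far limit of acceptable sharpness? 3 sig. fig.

25.0 m

Hyperfocal distance H = f²/(N·c) + f = 99²/(2 × 0.012) + 99 = 9801/0.024 + 99 ≈ 408474.0 mm ≈ 408.5 m.
Far limit Df = s·(H − f)/(H − s) = 23600 × (408474.0 − 99) / (408474.0 − 23600) = 23600 × 408375.0 / 384874.0 ≈ 25041 mm ≈ 25.0 m.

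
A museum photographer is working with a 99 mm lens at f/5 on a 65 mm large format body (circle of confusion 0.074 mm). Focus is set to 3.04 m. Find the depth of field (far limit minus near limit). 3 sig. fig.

0.683 m

Hyperfocal distance H = f²/(N·c) + f = 99²/(5 × 0.074) + 99 = 9801/0.37 + 99 ≈ 26588.2 mm ≈ 26.59 m.
Near limit Dn = s·(H − f)/(H + s − 2f) = 3040 × (26588.2 − 99) / (26588.2 + 3040 − 2 × 99) = 3040 × 26489.2 / 29430.2 ≈ 2736.21 mm.
Far limit Df = s·(H − f)/(H − s) = 3040 × (26588.2 − 99) / (26588.2 − 3040) = 3040 × 26489.2 / 23548.2 ≈ 3419.67 mm.
Depth of field = Df − Dn = 3419.67 − 2736.21 ≈ 683.46 mm ≈ 0.683 m.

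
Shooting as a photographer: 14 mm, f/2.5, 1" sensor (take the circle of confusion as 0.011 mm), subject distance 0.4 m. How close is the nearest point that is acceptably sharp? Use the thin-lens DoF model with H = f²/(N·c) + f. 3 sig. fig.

379 mm

Hyperfocal distance H = f²/(N·c) + f = 14²/(2.5 × 0.011) + 14 = 196/0.0275 + 14 ≈ 7141.3 mm ≈ 7.141 m.
Near limit Dn = s·(H − f)/(H + s − 2f) = 400 × (7141.3 − 14) / (7141.3 + 400 − 2 × 14) = 400 × 7127.3 / 7513.3 ≈ 379.45 mm.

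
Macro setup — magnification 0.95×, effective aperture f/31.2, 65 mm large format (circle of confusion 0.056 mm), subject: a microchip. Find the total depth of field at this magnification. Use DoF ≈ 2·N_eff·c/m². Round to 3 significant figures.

3.87 mm

At magnification m, DoF ≈ 2·N_eff·c/m² = 2 × 31.2 × 0.056 / 0.95² = 3.494 / 0.9025 ≈ 3.87 mm.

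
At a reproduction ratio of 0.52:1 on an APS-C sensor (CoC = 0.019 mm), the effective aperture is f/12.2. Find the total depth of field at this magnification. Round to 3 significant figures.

At magnification m, DoF ≈ 2·N_eff·c/m² = 2 × 12.2 × 0.019 / 0.52² = 0.4636 / 0.2704 ≈ 1.71 mm.

1.71 mm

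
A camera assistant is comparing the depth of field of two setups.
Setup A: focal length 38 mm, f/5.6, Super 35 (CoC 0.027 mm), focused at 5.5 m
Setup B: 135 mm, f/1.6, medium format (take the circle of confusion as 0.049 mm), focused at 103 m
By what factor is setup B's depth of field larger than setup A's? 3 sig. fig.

Setup A: H = 38²/(5.6×0.027) + 38 ≈ 9588.3 mm; DoF = Df − Dn = 12848.1 − 3498.9 ≈ 9349.2 mm.
Setup B: H = 135²/(1.6×0.049) + 135 ≈ 232596.7 mm; DoF = Df − Dn = 184754 − 71404 ≈ 113350 mm.
Ratio = 113350 / 9349.2 ≈ 12.1.

12.1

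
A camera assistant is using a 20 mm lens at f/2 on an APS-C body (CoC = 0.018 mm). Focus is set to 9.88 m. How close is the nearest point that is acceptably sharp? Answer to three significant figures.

Hyperfocal distance H = f²/(N·c) + f = 20²/(2 × 0.018) + 20 = 400/0.036 + 20 ≈ 11131.1 mm ≈ 11.13 m.
Near limit Dn = s·(H − f)/(H + s − 2f) = 9880 × (11131.1 − 20) / (11131.1 + 9880 − 2 × 20) = 9880 × 11111.1 / 20971.1 ≈ 5234.7 mm ≈ 5.23 m.

5.23 m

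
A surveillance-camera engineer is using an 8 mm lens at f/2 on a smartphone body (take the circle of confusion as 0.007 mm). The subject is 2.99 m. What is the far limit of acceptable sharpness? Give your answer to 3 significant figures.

Hyperfocal distance H = f²/(N·c) + f = 8²/(2 × 0.007) + 8 = 64/0.014 + 8 ≈ 4579.4 mm ≈ 4.579 m.
Far limit Df = s·(H − f)/(H − s) = 2990 × (4579.4 − 8) / (4579.4 − 2990) = 2990 × 4571.4 / 1589.4 ≈ 8599.7 mm ≈ 8.60 m.

8.60 m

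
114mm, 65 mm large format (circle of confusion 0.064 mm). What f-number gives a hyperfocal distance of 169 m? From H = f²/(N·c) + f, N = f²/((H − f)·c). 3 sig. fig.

f/1.20

Rearrange H = f²/(N·c) + f for N: N = f² / ((H − f)·c).
N = 114² / ((169000 − 114) × 0.064) = 12996 / 10809 ≈ 1.20.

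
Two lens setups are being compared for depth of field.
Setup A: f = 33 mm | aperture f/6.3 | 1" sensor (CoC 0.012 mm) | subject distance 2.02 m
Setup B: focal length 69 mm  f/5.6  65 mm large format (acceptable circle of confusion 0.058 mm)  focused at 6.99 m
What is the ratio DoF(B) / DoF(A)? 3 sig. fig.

15.0

Setup A: H = 33²/(6.3×0.012) + 33 ≈ 14437.8 mm; DoF = Df − Dn = 2343.23 − 1775.14 ≈ 568.09 mm.
Setup B: H = 69²/(5.6×0.058) + 69 ≈ 14727.3 mm; DoF = Df − Dn = 13242.6 − 4748.1 ≈ 8494.5 mm.
Ratio = 8494.5 / 568.09 ≈ 15.0.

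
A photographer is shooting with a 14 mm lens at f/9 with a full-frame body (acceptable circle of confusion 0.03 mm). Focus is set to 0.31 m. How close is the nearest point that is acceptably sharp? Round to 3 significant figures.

Hyperfocal distance H = f²/(N·c) + f = 14²/(9 × 0.03) + 14 = 196/0.27 + 14 ≈ 739.9 mm ≈ 0.740 m.
Near limit Dn = s·(H − f)/(H + s − 2f) = 310 × (739.9 − 14) / (739.9 + 310 − 2 × 14) = 310 × 725.9 / 1021.9 ≈ 220.21 mm.

220 mm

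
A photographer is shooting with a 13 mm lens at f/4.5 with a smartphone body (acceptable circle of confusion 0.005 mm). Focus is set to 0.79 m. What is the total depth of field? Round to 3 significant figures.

Hyperfocal distance H = f²/(N·c) + f = 13²/(4.5 × 0.005) + 13 = 169/0.0225 + 13 ≈ 7524.1 mm ≈ 7.524 m.
Near limit Dn = s·(H − f)/(H + s − 2f) = 790 × (7524.1 − 13) / (7524.1 + 790 − 2 × 13) = 790 × 7511.1 / 8288.1 ≈ 715.94 mm.
Far limit Df = s·(H − f)/(H − s) = 790 × (7524.1 − 13) / (7524.1 − 790) = 790 × 7511.1 / 6734.1 ≈ 881.15 mm.
Depth of field = Df − Dn = 881.15 − 715.94 ≈ 165.21 mm.

165 mm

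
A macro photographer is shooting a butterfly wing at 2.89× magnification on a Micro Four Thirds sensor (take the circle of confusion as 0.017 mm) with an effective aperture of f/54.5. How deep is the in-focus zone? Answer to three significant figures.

0.222 mm

At magnification m, DoF ≈ 2·N_eff·c/m² = 2 × 54.5 × 0.017 / 2.89² = 1.853 / 8.352 ≈ 0.222 mm.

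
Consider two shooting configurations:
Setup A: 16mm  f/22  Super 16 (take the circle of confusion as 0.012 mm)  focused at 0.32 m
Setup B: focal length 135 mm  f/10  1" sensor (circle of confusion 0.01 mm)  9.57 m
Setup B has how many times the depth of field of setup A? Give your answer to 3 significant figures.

4.47

Setup A: H = 16²/(22×0.012) + 16 ≈ 985.7 mm; DoF = Df − Dn = 466.13 − 243.62 ≈ 222.51 mm.
Setup B: H = 135²/(10×0.01) + 135 ≈ 182385.0 mm; DoF = Df − Dn = 10092.48 − 9098.95 ≈ 993.53 mm.
Ratio = 993.53 / 222.51 ≈ 4.47.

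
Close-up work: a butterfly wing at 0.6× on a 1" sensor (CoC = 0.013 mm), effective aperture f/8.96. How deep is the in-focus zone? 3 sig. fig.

At magnification m, DoF ≈ 2·N_eff·c/m² = 2 × 8.96 × 0.013 / 0.6² = 0.233 / 0.36 ≈ 0.647 mm.

0.647 mm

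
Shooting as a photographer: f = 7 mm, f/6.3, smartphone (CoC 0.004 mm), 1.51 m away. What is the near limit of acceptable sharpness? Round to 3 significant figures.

0.852 m

Hyperfocal distance H = f²/(N·c) + f = 7²/(6.3 × 0.004) + 7 = 49/0.0252 + 7 ≈ 1951.4 mm ≈ 1.951 m.
Near limit Dn = s·(H − f)/(H + s − 2f) = 1510 × (1951.4 − 7) / (1951.4 + 1510 − 2 × 7) = 1510 × 1944.4 / 3447.4 ≈ 851.68 mm ≈ 0.852 m.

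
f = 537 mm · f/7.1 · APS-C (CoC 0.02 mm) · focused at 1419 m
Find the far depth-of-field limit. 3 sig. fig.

4710 m

Hyperfocal distance H = f²/(N·c) + f = 537²/(7.1 × 0.02) + 537 = 288369/0.142 + 537 ≈ 2031304.6 mm ≈ 2031 m.
Far limit Df = s·(H − f)/(H − s) = 1419000 × (2031304.6 − 537) / (2031304.6 − 1419000) = 1419000 × 2030767.6 / 612304.6 ≈ 4706251 mm ≈ 4710 m.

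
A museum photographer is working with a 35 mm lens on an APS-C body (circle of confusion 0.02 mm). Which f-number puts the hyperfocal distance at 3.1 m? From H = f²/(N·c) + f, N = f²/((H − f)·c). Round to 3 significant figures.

Rearrange H = f²/(N·c) + f for N: N = f² / ((H − f)·c).
N = 35² / ((3100 − 35) × 0.02) = 1225 / 61.30 ≈ 20.

f/20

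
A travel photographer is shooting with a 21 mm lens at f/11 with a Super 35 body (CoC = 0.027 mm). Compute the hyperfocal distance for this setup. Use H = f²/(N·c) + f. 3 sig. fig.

1.51 m

Hyperfocal distance H = f²/(N·c) + f = 21²/(11 × 0.027) + 21 = 441/0.297 + 21 ≈ 1505.8 mm ≈ 1.51 m.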